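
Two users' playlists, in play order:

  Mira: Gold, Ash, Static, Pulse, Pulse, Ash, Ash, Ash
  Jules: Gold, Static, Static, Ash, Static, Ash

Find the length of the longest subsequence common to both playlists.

Match Gold [1,1]; then Ash [2,4]; then Static [3,5]; then Ash [8,6] — 4 songs in the same relative order in both. dp[8][6] = 4 confirms this is the maximum.

4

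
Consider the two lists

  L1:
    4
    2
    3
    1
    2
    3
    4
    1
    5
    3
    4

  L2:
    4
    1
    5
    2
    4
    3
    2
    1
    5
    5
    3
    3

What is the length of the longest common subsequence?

7

Let dp[i][j] be the LCS length of the first i values of L1 and the first j values of L2. dp[i][j] = dp[i-1][j-1]+1 when the i-th and j-th values match, else max(dp[i-1][j], dp[i][j-1]).
    ·  4  1  5  2  4  3  2  1  5  5  3  3
 ·  0  0  0  0  0  0  0  0  0  0  0  0  0
 4  0  1  1  1  1  1  1  1  1  1  1  1  1
 2  0  1  1  1  2  2  2  2  2  2  2  2  2
 3  0  1  1  1  2  2  3  3  3  3  3  3  3
 1  0  1  2  2  2  2  3  3  4  4  4  4  4
 2  0  1  2  2  3  3  3  4  4  4  4  4  4
 3  0  1  2  2  3  3  4  4  4  4  4  5  5
 4  0  1  2  2  3  4  4  4  4  4  4  5  5
 1  0  1  2  2  3  4  4  4  5  5  5  5  5
 5  0  1  2  3  3  4  4  4  5  6  6  6  6
 3  0  1  2  3  3  4  5  5  5  6  6  7  7
 4  0  1  2  3  3  4  5  5  5  6  6  7  7
dp[11][12] = 7. One LCS (by backtracking along matches): 4, 2, 3, 2, 1, 5, 3.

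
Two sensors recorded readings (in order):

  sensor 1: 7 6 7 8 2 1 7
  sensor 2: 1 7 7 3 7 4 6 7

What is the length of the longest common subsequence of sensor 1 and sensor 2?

3

Pick 7 [1,5], then 6 [2,7], then 7 [7,8]; all 3 values appear in both, in order. Since dp[7][8] = 3, nothing longer is possible.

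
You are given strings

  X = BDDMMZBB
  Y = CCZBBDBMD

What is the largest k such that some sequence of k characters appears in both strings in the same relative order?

3

Let dp[i][j] be the LCS length of the first i characters of X and the first j characters of Y. dp[i][j] = dp[i-1][j-1]+1 when the i-th and j-th characters match, else max(dp[i-1][j], dp[i][j-1]).
    ·  C  C  Z  B  B  D  B  M  D
 ·  0  0  0  0  0  0  0  0  0  0
 B  0  0  0  0  1  1  1  1  1  1
 D  0  0  0  0  1  1  2  2  2  2
 D  0  0  0  0  1  1  2  2  2  3
 M  0  0  0  0  1  1  2  2  3  3
 M  0  0  0  0  1  1  2  2  3  3
 Z  0  0  0  1  1  1  2  2  3  3
 B  0  0  0  1  2  2  2  3  3  3
 B  0  0  0  1  2  3  3  3  3  3
dp[8][9] = 3. One LCS (by backtracking along matches): BDD.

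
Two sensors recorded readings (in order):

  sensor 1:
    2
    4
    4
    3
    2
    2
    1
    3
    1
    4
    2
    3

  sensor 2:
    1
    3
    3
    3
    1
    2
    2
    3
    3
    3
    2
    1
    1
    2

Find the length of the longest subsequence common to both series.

Match 2 (sensor 1 #1, sensor 2 #7), then 3 (sensor 1 #4, sensor 2 #10), then 2 (sensor 1 #6, sensor 2 #11), then 1 (sensor 1 #7, sensor 2 #12), then 1 (sensor 1 #9, sensor 2 #13), then 2 (sensor 1 #11, sensor 2 #14) — 6 values in the same relative order in both. dp[12][14] = 6 confirms this is the maximum.

6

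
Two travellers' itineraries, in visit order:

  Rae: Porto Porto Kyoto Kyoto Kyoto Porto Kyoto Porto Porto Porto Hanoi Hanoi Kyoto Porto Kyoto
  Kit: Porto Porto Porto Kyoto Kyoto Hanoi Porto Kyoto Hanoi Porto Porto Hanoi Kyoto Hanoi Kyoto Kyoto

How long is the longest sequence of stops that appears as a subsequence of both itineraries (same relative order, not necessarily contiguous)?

Match Porto at Rae[1]=Kit[2]; then Porto at Rae[2]=Kit[3]; then Kyoto at Rae[3]=Kit[4]; then Kyoto at Rae[4]=Kit[5]; then Porto at Rae[6]=Kit[7]; then Kyoto at Rae[7]=Kit[8]; then Porto at Rae[9]=Kit[10]; then Porto at Rae[10]=Kit[11]; then Hanoi at Rae[11]=Kit[12]; then Hanoi at Rae[12]=Kit[14]; then Kyoto at Rae[13]=Kit[15]; then Kyoto at Rae[15]=Kit[16] — 12 stops in the same relative order in both. dp[15][16] = 12 confirms this is the maximum.

12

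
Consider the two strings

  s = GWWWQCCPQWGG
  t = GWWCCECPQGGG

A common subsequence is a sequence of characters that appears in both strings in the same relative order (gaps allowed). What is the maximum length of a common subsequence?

9

Let dp[i][j] be the LCS length of the first i characters of s and the first j characters of t. dp[i][j] = dp[i-1][j-1]+1 when the i-th and j-th characters match, else max(dp[i-1][j], dp[i][j-1]).
    ·  G  W  W  C  C  E  C  P  Q  G  G  G
 ·  0  0  0  0  0  0  0  0  0  0  0  0  0
 G  0  1  1  1  1  1  1  1  1  1  1  1  1
 W  0  1  2  2  2  2  2  2  2  2  2  2  2
 W  0  1  2  3  3  3  3  3  3  3  3  3  3
 W  0  1  2  3  3  3  3  3  3  3  3  3  3
 Q  0  1  2  3  3  3  3  3  3  4  4  4  4
 C  0  1  2  3  4  4  4  4  4  4  4  4  4
 C  0  1  2  3  4  5  5  5  5  5  5  5  5
 P  0  1  2  3  4  5  5  5  6  6  6  6  6
 Q  0  1  2  3  4  5  5  5  6  7  7  7  7
 W  0  1  2  3  4  5  5  5  6  7  7  7  7
 G  0  1  2  3  4  5  5  5  6  7  8  8  8
 G  0  1  2  3  4  5  5  5  6  7  8  9  9
dp[12][12] = 9. One LCS (by backtracking along matches): GWWCCPQGG.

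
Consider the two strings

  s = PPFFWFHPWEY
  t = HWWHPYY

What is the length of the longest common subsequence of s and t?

Taking W (s #5, t #3) → H (s #7, t #4) → P (s #8, t #5) → Y (s #11, t #7) gives a common subsequence of length 4. The LCS DP gives dp[11][7] = 4, so this is optimal.

4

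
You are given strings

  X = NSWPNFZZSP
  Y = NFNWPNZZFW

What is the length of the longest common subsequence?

Let dp[i][j] be the LCS length of the first i characters of X and the first j characters of Y. dp[i][j] = dp[i-1][j-1]+1 when the i-th and j-th characters match, else max(dp[i-1][j], dp[i][j-1]).
    ·  N  F  N  W  P  N  Z  Z  F  W
 ·  0  0  0  0  0  0  0  0  0  0  0
 N  0  1  1  1  1  1  1  1  1  1  1
 S  0  1  1  1  1  1  1  1  1  1  1
 W  0  1  1  1  2  2  2  2  2  2  2
 P  0  1  1  1  2  3  3  3  3  3  3
 N  0  1  1  2  2  3  4  4  4  4  4
 F  0  1  2  2  2  3  4  4  4  5  5
 Z  0  1  2  2  2  3  4  5  5  5  5
 Z  0  1  2  2  2  3  4  5  6  6  6
 S  0  1  2  2  2  3  4  5  6  6  6
 P  0  1  2  2  2  3  4  5  6  6  6
dp[10][10] = 6. One LCS (by backtracking along matches): NWPNZZ.

6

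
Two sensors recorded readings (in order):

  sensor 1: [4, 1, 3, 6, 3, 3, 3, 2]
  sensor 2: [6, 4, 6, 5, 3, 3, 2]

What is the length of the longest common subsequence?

5

Let dp[i][j] be the LCS length of the first i values of sensor 1 and the first j values of sensor 2. dp[i][j] = dp[i-1][j-1]+1 when the i-th and j-th values match, else max(dp[i-1][j], dp[i][j-1]).
    ·  6  4  6  5  3  3  2
 ·  0  0  0  0  0  0  0  0
 4  0  0  1  1  1  1  1  1
 1  0  0  1  1  1  1  1  1
 3  0  0  1  1  1  2  2  2
 6  0  1  1  2  2  2  2  2
 3  0  1  1  2  2  3  3  3
 3  0  1  1  2  2  3  4  4
 3  0  1  1  2  2  3  4  4
 2  0  1  1  2  2  3  4  5
dp[8][7] = 5. One LCS (by backtracking along matches): 4, 6, 3, 3, 2.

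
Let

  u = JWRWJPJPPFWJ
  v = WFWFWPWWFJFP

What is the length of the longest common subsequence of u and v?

5

Let dp[i][j] be the LCS length of the first i characters of u and the first j characters of v. dp[i][j] = dp[i-1][j-1]+1 when the i-th and j-th characters match, else max(dp[i-1][j], dp[i][j-1]).
    ·  W  F  W  F  W  P  W  W  F  J  F  P
 ·  0  0  0  0  0  0  0  0  0  0  0  0  0
 J  0  0  0  0  0  0  0  0  0  0  1  1  1
 W  0  1  1  1  1  1  1  1  1  1  1  1  1
 R  0  1  1  1  1  1  1  1  1  1  1  1  1
 W  0  1  1  2  2  2  2  2  2  2  2  2  2
 J  0  1  1  2  2  2  2  2  2  2  3  3  3
 P  0  1  1  2  2  2  3  3  3  3  3  3  4
 J  0  1  1  2  2  2  3  3  3  3  4  4  4
 P  0  1  1  2  2  2  3  3  3  3  4  4  5
 P  0  1  1  2  2  2  3  3  3  3  4  4  5
 F  0  1  2  2  3  3  3  3  3  4  4  5  5
 W  0  1  2  3  3  4  4  4  4  4  4  5  5
 J  0  1  2  3  3  4  4  4  4  4  5  5  5
dp[12][12] = 5. One LCS (by backtracking along matches): WWPJP.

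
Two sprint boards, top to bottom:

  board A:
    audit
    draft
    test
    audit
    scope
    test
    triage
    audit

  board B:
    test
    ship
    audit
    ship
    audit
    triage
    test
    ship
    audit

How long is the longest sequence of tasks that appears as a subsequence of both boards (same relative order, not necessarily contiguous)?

4

Taking audit [1,3]; then audit [4,5]; then test [6,7]; then audit [8,9] gives a common subsequence of length 4. The LCS DP gives dp[8][9] = 4, so this is optimal.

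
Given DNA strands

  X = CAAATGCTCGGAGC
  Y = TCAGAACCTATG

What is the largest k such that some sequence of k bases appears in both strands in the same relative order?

One common subsequence of length 8: C [1,2]; then A [2,3]; then A [3,5]; then A [4,6]; then C [7,8]; then T [8,9]; then A [12,10]; then G [13,12]. The LCS DP gives dp[14][12] = 8, so this is optimal.

8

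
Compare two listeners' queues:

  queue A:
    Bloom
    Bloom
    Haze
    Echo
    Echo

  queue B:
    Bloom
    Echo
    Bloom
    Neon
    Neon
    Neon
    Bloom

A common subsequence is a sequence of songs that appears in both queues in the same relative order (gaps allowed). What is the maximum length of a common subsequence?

Taking Bloom at queue A[1]=queue B[3] → Bloom at queue A[2]=queue B[7] gives a common subsequence of length 2. The LCS DP gives dp[5][7] = 2, so this is optimal.

2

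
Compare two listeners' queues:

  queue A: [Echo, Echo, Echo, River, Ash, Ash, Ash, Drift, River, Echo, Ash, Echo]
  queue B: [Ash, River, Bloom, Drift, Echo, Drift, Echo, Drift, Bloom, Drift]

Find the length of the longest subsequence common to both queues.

4

Match River at queue A[4]=queue B[2], then Drift at queue A[8]=queue B[4], then Echo at queue A[10]=queue B[5], then Echo at queue A[12]=queue B[7] — 4 songs in the same relative order in both. dp[12][10] = 4 confirms this is the maximum.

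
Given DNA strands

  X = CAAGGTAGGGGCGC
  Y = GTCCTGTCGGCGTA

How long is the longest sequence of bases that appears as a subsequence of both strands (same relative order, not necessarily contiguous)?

7

One common subsequence of length 7: C [1,4]; then G [5,6]; then T [6,7]; then G [10,9]; then G [11,10]; then C [12,11]; then G [13,12], and the DP table's final entry dp[14][14] is also 7, so no common subsequence is longer.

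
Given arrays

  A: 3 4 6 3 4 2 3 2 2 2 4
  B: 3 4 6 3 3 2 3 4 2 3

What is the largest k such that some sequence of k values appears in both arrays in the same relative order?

7

Let dp[i][j] be the LCS length of the first i values of A and the first j values of B. dp[i][j] = dp[i-1][j-1]+1 when the i-th and j-th values match, else max(dp[i-1][j], dp[i][j-1]).
    ·  3  4  6  3  3  2  3  4  2  3
 ·  0  0  0  0  0  0  0  0  0  0  0
 3  0  1  1  1  1  1  1  1  1  1  1
 4  0  1  2  2  2  2  2  2  2  2  2
 6  0  1  2  3  3  3  3  3  3  3  3
 3  0  1  2  3  4  4  4  4  4  4  4
 4  0  1  2  3  4  4  4  4  5  5  5
 2  0  1  2  3  4  4  5  5  5  6  6
 3  0  1  2  3  4  5  5  6  6  6  7
 2  0  1  2  3  4  5  6  6  6  7  7
 2  0  1  2  3  4  5  6  6  6  7  7
 2  0  1  2  3  4  5  6  6  6  7  7
 4  0  1  2  3  4  5  6  6  7  7  7
dp[11][10] = 7. One LCS (by backtracking along matches): 3, 4, 6, 3, 4, 2, 3.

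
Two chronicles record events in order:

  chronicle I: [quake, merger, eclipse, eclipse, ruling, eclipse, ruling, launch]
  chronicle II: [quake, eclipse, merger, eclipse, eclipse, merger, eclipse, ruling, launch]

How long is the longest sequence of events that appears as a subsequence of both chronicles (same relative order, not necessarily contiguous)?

Taking quake [1,1], then merger [2,3], then eclipse [3,4], then eclipse [4,5], then eclipse [6,7], then ruling [7,8], then launch [8,9] gives a common subsequence of length 7. dp[8][9] = 7 confirms this is the maximum.

7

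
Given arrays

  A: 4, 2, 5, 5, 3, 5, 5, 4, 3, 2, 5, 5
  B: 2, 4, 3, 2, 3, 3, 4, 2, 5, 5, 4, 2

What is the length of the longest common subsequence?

Let dp[i][j] be the LCS length of the first i values of A and the first j values of B. dp[i][j] = dp[i-1][j-1]+1 when the i-th and j-th values match, else max(dp[i-1][j], dp[i][j-1]).
    ·  2  4  3  2  3  3  4  2  5  5  4  2
 ·  0  0  0  0  0  0  0  0  0  0  0  0  0
 4  0  0  1  1  1  1  1  1  1  1  1  1  1
 2  0  1  1  1  2  2  2  2  2  2  2  2  2
 5  0  1  1  1  2  2  2  2  2  3  3  3  3
 5  0  1  1  1  2  2  2  2  2  3  4  4  4
 3  0  1  1  2  2  3  3  3  3  3  4  4  4
 5  0  1  1  2  2  3  3  3  3  4  4  4  4
 5  0  1  1  2  2  3  3  3  3  4  5  5  5
 4  0  1  2  2  2  3  3  4  4  4  5  6  6
 3  0  1  2  3  3  3  4  4  4  4  5  6  6
 2  0  1  2  3  4  4  4  4  5  5  5  6  7
 5  0  1  2  3  4  4  4  4  5  6  6  6  7
 5  0  1  2  3  4  4  4  4  5  6  7  7  7
dp[12][12] = 7. One LCS (by backtracking along matches): 4, 2, 3, 5, 5, 4, 2.

7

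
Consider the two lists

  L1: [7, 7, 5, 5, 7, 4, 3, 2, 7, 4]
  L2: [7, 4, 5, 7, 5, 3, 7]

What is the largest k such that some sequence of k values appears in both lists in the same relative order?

Let dp[i][j] be the LCS length of the first i values of L1 and the first j values of L2. dp[i][j] = dp[i-1][j-1]+1 when the i-th and j-th values match, else max(dp[i-1][j], dp[i][j-1]).
    ·  7  4  5  7  5  3  7
 ·  0  0  0  0  0  0  0  0
 7  0  1  1  1  1  1  1  1
 7  0  1  1  1  2  2  2  2
 5  0  1  1  2  2  3  3  3
 5  0  1  1  2  2  3  3  3
 7  0  1  1  2  3  3  3  4
 4  0  1  2  2  3  3  3  4
 3  0  1  2  2  3  3  4  4
 2  0  1  2  2  3  3  4  4
 7  0  1  2  2  3  3  4  5
 4  0  1  2  2  3  3  4  5
dp[10][7] = 5. One LCS (by backtracking along matches): 7, 7, 5, 3, 7.

5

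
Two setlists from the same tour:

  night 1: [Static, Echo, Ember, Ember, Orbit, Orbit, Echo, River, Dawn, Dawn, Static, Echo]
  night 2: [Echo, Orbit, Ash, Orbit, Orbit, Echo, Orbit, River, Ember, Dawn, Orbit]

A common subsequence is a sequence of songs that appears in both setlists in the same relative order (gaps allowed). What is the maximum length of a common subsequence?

Taking Echo at night 1[2]=night 2[1], Orbit at night 1[5]=night 2[4], Orbit at night 1[6]=night 2[5], Echo at night 1[7]=night 2[6], River at night 1[8]=night 2[8], Dawn at night 1[9]=night 2[10] gives a common subsequence of length 6, and the DP table's final entry dp[12][11] is also 6, so no common subsequence is longer.

6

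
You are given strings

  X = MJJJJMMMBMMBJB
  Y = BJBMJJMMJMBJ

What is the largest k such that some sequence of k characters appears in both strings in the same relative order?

8

Match M (X #1, Y #4), J (X #4, Y #5), J (X #5, Y #6), M (X #6, Y #7), M (X #7, Y #8), M (X #11, Y #10), B (X #12, Y #11), J (X #13, Y #12) — 8 characters in the same relative order in both, and the DP table's final entry dp[14][12] is also 8, so no common subsequence is longer.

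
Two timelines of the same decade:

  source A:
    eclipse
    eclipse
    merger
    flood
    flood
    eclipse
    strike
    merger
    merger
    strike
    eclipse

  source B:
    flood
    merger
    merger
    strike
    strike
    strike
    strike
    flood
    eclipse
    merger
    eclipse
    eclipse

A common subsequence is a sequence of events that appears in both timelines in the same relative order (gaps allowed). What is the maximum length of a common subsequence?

5

Pick merger (source A #3, source B #3), then flood (source A #5, source B #8), then eclipse (source A #6, source B #9), then merger (source A #8, source B #10), then eclipse (source A #11, source B #12); all 5 events appear in both, in order. dp[11][12] = 5 confirms this is the maximum.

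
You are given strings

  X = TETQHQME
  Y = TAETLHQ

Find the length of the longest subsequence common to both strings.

Pick T (X #1, Y #1) → E (X #2, Y #3) → T (X #3, Y #4) → H (X #5, Y #6) → Q (X #6, Y #7); all 5 characters appear in both, in order, and the DP table's final entry dp[8][7] is also 5, so no common subsequence is longer.

5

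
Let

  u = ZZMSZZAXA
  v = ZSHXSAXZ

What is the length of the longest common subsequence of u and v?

4

Let dp[i][j] be the LCS length of the first i characters of u and the first j characters of v. dp[i][j] = dp[i-1][j-1]+1 when the i-th and j-th characters match, else max(dp[i-1][j], dp[i][j-1]).
    ·  Z  S  H  X  S  A  X  Z
 ·  0  0  0  0  0  0  0  0  0
 Z  0  1  1  1  1  1  1  1  1
 Z  0  1  1  1  1  1  1  1  2
 M  0  1  1  1  1  1  1  1  2
 S  0  1  2  2  2  2  2  2  2
 Z  0  1  2  2  2  2  2  2  3
 Z  0  1  2  2  2  2  2  2  3
 A  0  1  2  2  2  2  3  3  3
 X  0  1  2  2  3  3  3  4  4
 A  0  1  2  2  3  3  4  4  4
dp[9][8] = 4. One LCS (by backtracking along matches): ZSAX.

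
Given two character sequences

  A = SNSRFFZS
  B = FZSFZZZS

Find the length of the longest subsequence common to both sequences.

Match S [3,3], then F [5,4], then Z [7,7], then S [8,8] — 4 characters in the same relative order in both. Since dp[8][8] = 4, nothing longer is possible.

4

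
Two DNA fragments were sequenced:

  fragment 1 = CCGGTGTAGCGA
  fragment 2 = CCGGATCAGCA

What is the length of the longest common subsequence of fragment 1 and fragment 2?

Let dp[i][j] be the LCS length of the first i bases of fragment 1 and the first j bases of fragment 2. dp[i][j] = dp[i-1][j-1]+1 when the i-th and j-th bases match, else max(dp[i-1][j], dp[i][j-1]).
    ·  C  C  G  G  A  T  C  A  G  C  A
 ·  0  0  0  0  0  0  0  0  0  0  0  0
 C  0  1  1  1  1  1  1  1  1  1  1  1
 C  0  1  2  2  2  2  2  2  2  2  2  2
 G  0  1  2  3  3  3  3  3  3  3  3  3
 G  0  1  2  3  4  4  4  4  4  4  4  4
 T  0  1  2  3  4  4  5  5  5  5  5  5
 G  0  1  2  3  4  4  5  5  5  6  6  6
 T  0  1  2  3  4  4  5  5  5  6  6  6
 A  0  1  2  3  4  5  5  5  6  6  6  7
 G  0  1  2  3  4  5  5  5  6  7  7  7
 C  0  1  2  3  4  5  5  6  6  7  8  8
 G  0  1  2  3  4  5  5  6  6  7  8  8
 A  0  1  2  3  4  5  5  6  7  7  8  9
dp[12][11] = 9. One LCS (by backtracking along matches): CCGGTAGCA.

9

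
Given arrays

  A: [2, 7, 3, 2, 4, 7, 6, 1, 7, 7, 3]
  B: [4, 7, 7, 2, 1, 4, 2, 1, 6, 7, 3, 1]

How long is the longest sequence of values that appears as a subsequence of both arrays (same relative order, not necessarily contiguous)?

Pick 7 at A[2]=B[3]; then 2 at A[4]=B[4]; then 4 at A[5]=B[6]; then 6 at A[7]=B[9]; then 7 at A[10]=B[10]; then 3 at A[11]=B[11]; all 6 values appear in both, in order. Since dp[11][12] = 6, nothing longer is possible.

6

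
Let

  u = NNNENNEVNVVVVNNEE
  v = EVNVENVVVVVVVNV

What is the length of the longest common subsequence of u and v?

9

Pick N [1,3], then E [4,5], then N [5,6], then V [8,9], then V [10,10], then V [11,11], then V [12,12], then V [13,13], then N [14,14]; all 9 characters appear in both, in order. The LCS DP gives dp[17][15] = 9, so this is optimal.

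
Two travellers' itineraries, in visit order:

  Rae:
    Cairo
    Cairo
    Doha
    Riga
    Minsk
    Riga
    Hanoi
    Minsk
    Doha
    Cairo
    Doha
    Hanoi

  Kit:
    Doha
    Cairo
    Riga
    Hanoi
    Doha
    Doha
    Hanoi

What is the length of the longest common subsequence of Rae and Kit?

One common subsequence of length 6: Cairo [2,2] → Riga [6,3] → Hanoi [7,4] → Doha [9,5] → Doha [11,6] → Hanoi [12,7], and the DP table's final entry dp[12][7] is also 6, so no common subsequence is longer.

6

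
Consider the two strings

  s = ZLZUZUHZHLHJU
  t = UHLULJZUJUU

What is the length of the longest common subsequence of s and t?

6

Taking L [2,3], then U [4,4], then Z [5,7], then U [6,8], then J [12,9], then U [13,11] gives a common subsequence of length 6. dp[13][11] = 6 confirms this is the maximum.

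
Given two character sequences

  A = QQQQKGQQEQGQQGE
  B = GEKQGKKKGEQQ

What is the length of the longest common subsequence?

6

Pick Q [1,4]; then K [5,8]; then G [6,9]; then E [9,10]; then Q [12,11]; then Q [13,12]; all 6 characters appear in both, in order, and the DP table's final entry dp[15][12] is also 6, so no common subsequence is longer.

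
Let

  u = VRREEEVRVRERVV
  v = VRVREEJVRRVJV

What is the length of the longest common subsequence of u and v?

Pick V [1,1] → R [2,2] → R [3,4] → E [4,5] → E [5,6] → V [9,8] → R [10,9] → R [12,10] → V [13,11] → V [14,13]; all 10 characters appear in both, in order, and the DP table's final entry dp[14][13] is also 10, so no common subsequence is longer.

10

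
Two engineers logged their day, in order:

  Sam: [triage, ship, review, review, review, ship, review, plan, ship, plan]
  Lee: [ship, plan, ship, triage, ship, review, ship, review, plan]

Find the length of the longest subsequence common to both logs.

Match triage [1,4]; then ship [2,5]; then review [5,6]; then ship [6,7]; then review [7,8]; then plan [10,9] — 6 tasks in the same relative order in both. The LCS DP gives dp[10][9] = 6, so this is optimal.

6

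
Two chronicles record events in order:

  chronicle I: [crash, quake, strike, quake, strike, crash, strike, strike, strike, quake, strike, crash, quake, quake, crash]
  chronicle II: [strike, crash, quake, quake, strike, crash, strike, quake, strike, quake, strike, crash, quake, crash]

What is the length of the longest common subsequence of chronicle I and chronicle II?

12

Pick crash (chronicle I #1, chronicle II #2); then quake (chronicle I #2, chronicle II #3); then quake (chronicle I #4, chronicle II #4); then strike (chronicle I #5, chronicle II #5); then crash (chronicle I #6, chronicle II #6); then strike (chronicle I #7, chronicle II #7); then strike (chronicle I #9, chronicle II #9); then quake (chronicle I #10, chronicle II #10); then strike (chronicle I #11, chronicle II #11); then crash (chronicle I #12, chronicle II #12); then quake (chronicle I #14, chronicle II #13); then crash (chronicle I #15, chronicle II #14); all 12 events appear in both, in order. Since dp[15][14] = 12, nothing longer is possible.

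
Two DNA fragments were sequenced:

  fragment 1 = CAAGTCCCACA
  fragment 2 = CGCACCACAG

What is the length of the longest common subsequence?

Let dp[i][j] be the LCS length of the first i bases of fragment 1 and the first j bases of fragment 2. dp[i][j] = dp[i-1][j-1]+1 when the i-th and j-th bases match, else max(dp[i-1][j], dp[i][j-1]).
    ·  C  G  C  A  C  C  A  C  A  G
 ·  0  0  0  0  0  0  0  0  0  0  0
 C  0  1  1  1  1  1  1  1  1  1  1
 A  0  1  1  1  2  2  2  2  2  2  2
 A  0  1  1  1  2  2  2  3  3  3  3
 G  0  1  2  2  2  2  2  3  3  3  4
 T  0  1  2  2  2  2  2  3  3  3  4
 C  0  1  2  3  3  3  3  3  4  4  4
 C  0  1  2  3  3  4  4  4  4  4  4
 C  0  1  2  3  3  4  5  5  5  5  5
 A  0  1  2  3  4  4  5  6  6  6  6
 C  0  1  2  3  4  5  5  6  7  7  7
 A  0  1  2  3  4  5  5  6  7  8  8
dp[11][10] = 8. One LCS (by backtracking along matches): CGCCCACA.

8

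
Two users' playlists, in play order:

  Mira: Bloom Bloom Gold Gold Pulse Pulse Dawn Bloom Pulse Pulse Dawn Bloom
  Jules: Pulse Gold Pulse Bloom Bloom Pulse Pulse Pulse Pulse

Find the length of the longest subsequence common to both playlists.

One common subsequence of length 6: Bloom [1,4], Bloom [2,5], Pulse [5,6], Pulse [6,7], Pulse [9,8], Pulse [10,9]. dp[12][9] = 6 confirms this is the maximum.

6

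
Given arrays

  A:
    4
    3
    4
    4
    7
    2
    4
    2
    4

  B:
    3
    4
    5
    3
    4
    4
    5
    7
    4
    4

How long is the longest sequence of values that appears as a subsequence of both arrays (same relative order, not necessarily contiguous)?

Let dp[i][j] be the LCS length of the first i values of A and the first j values of B. dp[i][j] = dp[i-1][j-1]+1 when the i-th and j-th values match, else max(dp[i-1][j], dp[i][j-1]).
    ·  3  4  5  3  4  4  5  7  4  4
 ·  0  0  0  0  0  0  0  0  0  0  0
 4  0  0  1  1  1  1  1  1  1  1  1
 3  0  1  1  1  2  2  2  2  2  2  2
 4  0  1  2  2  2  3  3  3  3  3  3
 4  0  1  2  2  2  3  4  4  4  4  4
 7  0  1  2  2  2  3  4  4  5  5  5
 2  0  1  2  2  2  3  4  4  5  5  5
 4  0  1  2  2  2  3  4  4  5  6  6
 2  0  1  2  2  2  3  4  4  5  6  6
 4  0  1  2  2  2  3  4  4  5  6  7
dp[9][10] = 7. One LCS (by backtracking along matches): 4, 3, 4, 4, 7, 4, 4.

7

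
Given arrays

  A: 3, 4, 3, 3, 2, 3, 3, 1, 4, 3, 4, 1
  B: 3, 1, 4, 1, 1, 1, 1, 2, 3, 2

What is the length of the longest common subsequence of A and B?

4

One common subsequence of length 4: 3 at A[1]=B[1] → 4 at A[2]=B[3] → 3 at A[4]=B[9] → 2 at A[5]=B[10]. dp[12][10] = 4 confirms this is the maximum.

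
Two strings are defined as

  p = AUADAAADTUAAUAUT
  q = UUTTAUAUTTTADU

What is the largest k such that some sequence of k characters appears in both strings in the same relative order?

One common subsequence of length 7: U (p #2, q #2), A (p #7, q #5), U (p #10, q #6), A (p #12, q #7), U (p #13, q #8), A (p #14, q #12), U (p #15, q #14). dp[16][14] = 7 confirms this is the maximum.

7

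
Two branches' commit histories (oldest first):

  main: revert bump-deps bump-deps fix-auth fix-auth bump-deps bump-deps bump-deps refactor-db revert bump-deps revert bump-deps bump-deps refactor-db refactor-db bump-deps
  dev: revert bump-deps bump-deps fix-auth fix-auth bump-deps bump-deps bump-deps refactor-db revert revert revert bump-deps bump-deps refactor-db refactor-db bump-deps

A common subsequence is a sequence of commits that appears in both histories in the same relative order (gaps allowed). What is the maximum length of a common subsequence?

One common subsequence of length 16: revert (main #1, dev #1), bump-deps (main #2, dev #2), bump-deps (main #3, dev #3), fix-auth (main #4, dev #4), fix-auth (main #5, dev #5), bump-deps (main #6, dev #6), bump-deps (main #7, dev #7), bump-deps (main #8, dev #8), refactor-db (main #9, dev #9), revert (main #10, dev #11), revert (main #12, dev #12), bump-deps (main #13, dev #13), bump-deps (main #14, dev #14), refactor-db (main #15, dev #15), refactor-db (main #16, dev #16), bump-deps (main #17, dev #17). The LCS DP gives dp[17][17] = 16, so this is optimal.

16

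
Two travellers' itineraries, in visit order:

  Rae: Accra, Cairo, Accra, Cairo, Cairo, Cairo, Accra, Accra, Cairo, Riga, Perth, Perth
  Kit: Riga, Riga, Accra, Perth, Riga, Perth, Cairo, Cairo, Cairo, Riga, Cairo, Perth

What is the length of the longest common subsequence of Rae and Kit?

6

Pick Accra (Rae #1, Kit #3), Cairo (Rae #2, Kit #7), Cairo (Rae #4, Kit #8), Cairo (Rae #5, Kit #9), Cairo (Rae #9, Kit #11), Perth (Rae #12, Kit #12); all 6 stops appear in both, in order, and the DP table's final entry dp[12][12] is also 6, so no common subsequence is longer.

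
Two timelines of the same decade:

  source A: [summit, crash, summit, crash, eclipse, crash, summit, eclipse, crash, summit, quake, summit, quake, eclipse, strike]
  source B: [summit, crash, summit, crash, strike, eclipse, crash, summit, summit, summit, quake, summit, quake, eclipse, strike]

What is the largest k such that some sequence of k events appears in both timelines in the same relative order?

Match summit at source A[1]=source B[1] → crash at source A[2]=source B[2] → summit at source A[3]=source B[3] → crash at source A[4]=source B[4] → eclipse at source A[5]=source B[6] → crash at source A[6]=source B[7] → summit at source A[7]=source B[9] → summit at source A[10]=source B[10] → quake at source A[11]=source B[11] → summit at source A[12]=source B[12] → quake at source A[13]=source B[13] → eclipse at source A[14]=source B[14] → strike at source A[15]=source B[15] — 13 events in the same relative order in both. dp[15][15] = 13 confirms this is the maximum.

13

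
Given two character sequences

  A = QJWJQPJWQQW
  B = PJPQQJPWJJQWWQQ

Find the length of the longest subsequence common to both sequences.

8

Pick Q [1,5], J [2,6], W [3,8], J [4,10], Q [5,11], W [8,13], Q [9,14], Q [10,15]; all 8 characters appear in both, in order. dp[11][15] = 8 confirms this is the maximum.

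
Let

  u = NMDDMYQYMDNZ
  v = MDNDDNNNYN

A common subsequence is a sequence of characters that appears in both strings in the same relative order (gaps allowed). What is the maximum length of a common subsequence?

Let dp[i][j] be the LCS length of the first i characters of u and the first j characters of v. dp[i][j] = dp[i-1][j-1]+1 when the i-th and j-th characters match, else max(dp[i-1][j], dp[i][j-1]).
    ·  M  D  N  D  D  N  N  N  Y  N
 ·  0  0  0  0  0  0  0  0  0  0  0
 N  0  0  0  1  1  1  1  1  1  1  1
 M  0  1  1  1  1  1  1  1  1  1  1
 D  0  1  2  2  2  2  2  2  2  2  2
 D  0  1  2  2  3  3  3  3  3  3  3
 M  0  1  2  2  3  3  3  3  3  3  3
 Y  0  1  2  2  3  3  3  3  3  4  4
 Q  0  1  2  2  3  3  3  3  3  4  4
 Y  0  1  2  2  3  3  3  3  3  4  4
 M  0  1  2  2  3  3  3  3  3  4  4
 D  0  1  2  2  3  4  4  4  4  4  4
 N  0  1  2  3  3  4  5  5  5  5  5
 Z  0  1  2  3  3  4  5  5  5  5  5
dp[12][10] = 5. One LCS (by backtracking along matches): NDDYN.

5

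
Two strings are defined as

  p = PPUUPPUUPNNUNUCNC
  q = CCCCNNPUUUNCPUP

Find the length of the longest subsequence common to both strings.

Taking P at p[1]=q[7], U at p[3]=q[9], U at p[4]=q[10], P at p[6]=q[13], U at p[8]=q[14], P at p[9]=q[15] gives a common subsequence of length 6. Since dp[17][15] = 6, nothing longer is possible.

6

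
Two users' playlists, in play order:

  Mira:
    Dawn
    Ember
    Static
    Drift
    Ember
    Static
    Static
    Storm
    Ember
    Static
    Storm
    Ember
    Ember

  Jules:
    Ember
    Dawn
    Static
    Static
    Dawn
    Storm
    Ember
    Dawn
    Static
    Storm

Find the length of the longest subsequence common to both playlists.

Pick Dawn [1,2] → Static [3,3] → Static [6,4] → Storm [8,6] → Ember [9,7] → Static [10,9] → Storm [11,10]; all 7 songs appear in both, in order. The LCS DP gives dp[13][10] = 7, so this is optimal.

7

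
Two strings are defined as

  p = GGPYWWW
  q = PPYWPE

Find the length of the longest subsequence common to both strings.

3

Let dp[i][j] be the LCS length of the first i characters of p and the first j characters of q. dp[i][j] = dp[i-1][j-1]+1 when the i-th and j-th characters match, else max(dp[i-1][j], dp[i][j-1]).
    ·  P  P  Y  W  P  E
 ·  0  0  0  0  0  0  0
 G  0  0  0  0  0  0  0
 G  0  0  0  0  0  0  0
 P  0  1  1  1  1  1  1
 Y  0  1  1  2  2  2  2
 W  0  1  1  2  3  3  3
 W  0  1  1  2  3  3  3
 W  0  1  1  2  3  3  3
dp[7][6] = 3. One LCS (by backtracking along matches): PYW.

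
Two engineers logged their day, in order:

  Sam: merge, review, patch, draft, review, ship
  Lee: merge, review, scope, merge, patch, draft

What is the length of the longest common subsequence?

Taking merge at Sam[1]=Lee[1], review at Sam[2]=Lee[2], patch at Sam[3]=Lee[5], draft at Sam[4]=Lee[6] gives a common subsequence of length 4. The LCS DP gives dp[6][6] = 4, so this is optimal.

4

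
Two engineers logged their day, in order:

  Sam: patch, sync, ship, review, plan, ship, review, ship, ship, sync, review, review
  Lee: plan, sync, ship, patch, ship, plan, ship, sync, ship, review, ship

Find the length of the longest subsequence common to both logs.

6

Match patch (Sam #1, Lee #4); then ship (Sam #3, Lee #5); then plan (Sam #5, Lee #6); then ship (Sam #6, Lee #9); then review (Sam #7, Lee #10); then ship (Sam #9, Lee #11) — 6 tasks in the same relative order in both, and the DP table's final entry dp[12][11] is also 6, so no common subsequence is longer.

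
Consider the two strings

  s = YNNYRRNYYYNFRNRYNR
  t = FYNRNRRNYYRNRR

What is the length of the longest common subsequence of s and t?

Match Y at s[1]=t[2] → N at s[2]=t[3] → N at s[3]=t[5] → R at s[5]=t[6] → R at s[6]=t[7] → N at s[7]=t[8] → Y at s[9]=t[9] → Y at s[10]=t[10] → R at s[13]=t[11] → N at s[14]=t[12] → R at s[15]=t[13] → R at s[18]=t[14] — 12 characters in the same relative order in both. Since dp[18][14] = 12, nothing longer is possible.

12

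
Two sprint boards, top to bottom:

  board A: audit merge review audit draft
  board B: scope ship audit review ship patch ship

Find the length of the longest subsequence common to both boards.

Match audit [1,3]; then review [3,4] — 2 tasks in the same relative order in both. Since dp[5][7] = 2, nothing longer is possible.

2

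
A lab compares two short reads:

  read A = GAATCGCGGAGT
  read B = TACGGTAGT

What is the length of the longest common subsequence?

7

Match A [3,2], then C [5,3], then G [6,4], then G [8,5], then A [10,7], then G [11,8], then T [12,9] — 7 bases in the same relative order in both. Since dp[12][9] = 7, nothing longer is possible.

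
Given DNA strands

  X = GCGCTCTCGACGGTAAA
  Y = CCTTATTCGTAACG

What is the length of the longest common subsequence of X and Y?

10

One common subsequence of length 10: C (X #2, Y #1); then C (X #4, Y #2); then T (X #5, Y #3); then T (X #7, Y #4); then A (X #10, Y #5); then C (X #11, Y #8); then G (X #13, Y #9); then T (X #14, Y #10); then A (X #15, Y #11); then A (X #16, Y #12). dp[17][14] = 10 confirms this is the maximum.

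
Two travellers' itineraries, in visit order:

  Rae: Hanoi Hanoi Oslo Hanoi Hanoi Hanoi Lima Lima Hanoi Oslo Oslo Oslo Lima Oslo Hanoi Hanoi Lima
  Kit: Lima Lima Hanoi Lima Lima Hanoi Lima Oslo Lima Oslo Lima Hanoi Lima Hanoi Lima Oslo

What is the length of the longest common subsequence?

One common subsequence of length 10: Hanoi at Rae[6]=Kit[3], Lima at Rae[7]=Kit[4], Lima at Rae[8]=Kit[5], Hanoi at Rae[9]=Kit[6], Oslo at Rae[10]=Kit[8], Oslo at Rae[12]=Kit[10], Lima at Rae[13]=Kit[11], Hanoi at Rae[15]=Kit[12], Hanoi at Rae[16]=Kit[14], Lima at Rae[17]=Kit[15], and the DP table's final entry dp[17][16] is also 10, so no common subsequence is longer.

10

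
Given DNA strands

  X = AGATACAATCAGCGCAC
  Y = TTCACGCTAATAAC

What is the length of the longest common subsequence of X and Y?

9

Match A (X #1, Y #4), G (X #2, Y #6), T (X #4, Y #8), A (X #7, Y #9), A (X #8, Y #10), T (X #9, Y #11), A (X #11, Y #12), A (X #16, Y #13), C (X #17, Y #14) — 9 bases in the same relative order in both. The LCS DP gives dp[17][14] = 9, so this is optimal.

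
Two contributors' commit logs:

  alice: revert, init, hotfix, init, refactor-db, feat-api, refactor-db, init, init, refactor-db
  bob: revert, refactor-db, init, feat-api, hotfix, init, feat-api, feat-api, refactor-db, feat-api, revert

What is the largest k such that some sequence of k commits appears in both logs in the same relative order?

6

Taking revert [1,1], then init [2,3], then hotfix [3,5], then init [4,6], then refactor-db [5,9], then feat-api [6,10] gives a common subsequence of length 6. Since dp[10][11] = 6, nothing longer is possible.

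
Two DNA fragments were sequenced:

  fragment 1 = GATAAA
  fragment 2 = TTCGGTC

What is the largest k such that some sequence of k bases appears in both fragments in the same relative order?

One common subsequence of length 2: G [1,5], then T [3,6]. The LCS DP gives dp[6][7] = 2, so this is optimal.

2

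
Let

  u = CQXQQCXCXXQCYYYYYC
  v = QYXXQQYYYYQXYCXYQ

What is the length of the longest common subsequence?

10

Match Q [2,1] → X [3,4] → Q [5,5] → Q [11,6] → Y [13,7] → Y [14,8] → Y [15,9] → Y [16,10] → Y [17,13] → C [18,14] — 10 characters in the same relative order in both. Since dp[18][17] = 10, nothing longer is possible.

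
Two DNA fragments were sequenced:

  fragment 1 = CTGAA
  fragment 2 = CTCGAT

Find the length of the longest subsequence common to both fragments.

Let dp[i][j] be the LCS length of the first i bases of fragment 1 and the first j bases of fragment 2. dp[i][j] = dp[i-1][j-1]+1 when the i-th and j-th bases match, else max(dp[i-1][j], dp[i][j-1]).
    ·  C  T  C  G  A  T
 ·  0  0  0  0  0  0  0
 C  0  1  1  1  1  1  1
 T  0  1  2  2  2  2  2
 G  0  1  2  2  3  3  3
 A  0  1  2  2  3  4  4
 A  0  1  2  2  3  4  4
dp[5][6] = 4. One LCS (by backtracking along matches): CTGA.

4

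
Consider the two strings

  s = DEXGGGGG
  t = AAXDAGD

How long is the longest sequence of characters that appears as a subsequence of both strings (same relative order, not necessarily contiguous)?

Let dp[i][j] be the LCS length of the first i characters of s and the first j characters of t. dp[i][j] = dp[i-1][j-1]+1 when the i-th and j-th characters match, else max(dp[i-1][j], dp[i][j-1]).
    ·  A  A  X  D  A  G  D
 ·  0  0  0  0  0  0  0  0
 D  0  0  0  0  1  1  1  1
 E  0  0  0  0  1  1  1  1
 X  0  0  0  1  1  1  1  1
 G  0  0  0  1  1  1  2  2
 G  0  0  0  1  1  1  2  2
 G  0  0  0  1  1  1  2  2
 G  0  0  0  1  1  1  2  2
 G  0  0  0  1  1  1  2  2
dp[8][7] = 2. One LCS (by backtracking along matches): DG.

2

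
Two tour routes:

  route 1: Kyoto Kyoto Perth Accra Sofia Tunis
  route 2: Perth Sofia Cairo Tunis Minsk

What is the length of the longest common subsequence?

3

Match Perth [3,1], Sofia [5,2], Tunis [6,4] — 3 stops in the same relative order in both. dp[6][5] = 3 confirms this is the maximum.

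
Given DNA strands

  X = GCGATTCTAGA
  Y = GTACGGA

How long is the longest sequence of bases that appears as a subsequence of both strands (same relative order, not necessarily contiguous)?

Match G (X #1, Y #1), then C (X #2, Y #4), then G (X #3, Y #5), then G (X #10, Y #6), then A (X #11, Y #7) — 5 bases in the same relative order in both, and the DP table's final entry dp[11][7] is also 5, so no common subsequence is longer.

5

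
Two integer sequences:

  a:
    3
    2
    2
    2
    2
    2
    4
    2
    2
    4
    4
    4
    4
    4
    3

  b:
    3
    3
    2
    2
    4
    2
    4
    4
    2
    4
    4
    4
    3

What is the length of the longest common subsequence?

One common subsequence of length 11: 3 [1,2]; then 2 [5,3]; then 2 [6,4]; then 4 [7,5]; then 2 [9,6]; then 4 [10,7]; then 4 [11,8]; then 4 [12,10]; then 4 [13,11]; then 4 [14,12]; then 3 [15,13]. dp[15][13] = 11 confirms this is the maximum.

11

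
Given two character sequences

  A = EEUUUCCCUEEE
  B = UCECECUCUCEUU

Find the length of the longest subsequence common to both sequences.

6

One common subsequence of length 6: E (A #1, B #3); then E (A #2, B #5); then U (A #3, B #7); then U (A #4, B #9); then U (A #5, B #12); then U (A #9, B #13). Since dp[12][13] = 6, nothing longer is possible.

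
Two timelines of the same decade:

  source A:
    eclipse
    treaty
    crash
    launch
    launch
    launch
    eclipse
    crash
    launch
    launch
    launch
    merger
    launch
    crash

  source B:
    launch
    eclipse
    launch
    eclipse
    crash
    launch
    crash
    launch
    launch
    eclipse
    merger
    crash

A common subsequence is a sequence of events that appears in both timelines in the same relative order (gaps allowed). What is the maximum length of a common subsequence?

Pick eclipse at source A[1]=source B[2], launch at source A[6]=source B[3], eclipse at source A[7]=source B[4], crash at source A[8]=source B[5], launch at source A[9]=source B[6], launch at source A[10]=source B[8], launch at source A[11]=source B[9], merger at source A[12]=source B[11], crash at source A[14]=source B[12]; all 9 events appear in both, in order. The LCS DP gives dp[14][12] = 9, so this is optimal.

9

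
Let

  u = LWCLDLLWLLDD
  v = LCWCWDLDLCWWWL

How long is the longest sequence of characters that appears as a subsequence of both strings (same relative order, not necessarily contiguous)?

8

One common subsequence of length 8: L (u #1, v #1), then W (u #2, v #3), then C (u #3, v #4), then L (u #4, v #7), then D (u #5, v #8), then L (u #6, v #9), then W (u #8, v #13), then L (u #10, v #14), and the DP table's final entry dp[12][14] is also 8, so no common subsequence is longer.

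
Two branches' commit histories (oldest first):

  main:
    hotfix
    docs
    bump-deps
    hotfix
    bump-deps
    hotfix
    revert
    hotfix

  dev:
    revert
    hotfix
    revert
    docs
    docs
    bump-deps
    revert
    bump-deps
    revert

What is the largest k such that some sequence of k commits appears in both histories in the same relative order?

Pick hotfix at main[1]=dev[2] → docs at main[2]=dev[5] → bump-deps at main[3]=dev[6] → bump-deps at main[5]=dev[8] → revert at main[7]=dev[9]; all 5 commits appear in both, in order. dp[8][9] = 5 confirms this is the maximum.

5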